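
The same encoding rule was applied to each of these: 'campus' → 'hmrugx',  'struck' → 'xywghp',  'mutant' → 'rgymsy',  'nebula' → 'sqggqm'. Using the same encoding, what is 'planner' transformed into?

The shift depends on letter class: consonant c→h is +5, but vowel a→m is +12. Two shifts are in play — +12 for a/e/i/o/u, +5 for every other letter.
Applying it to planner: p(cons)+5=u, l(cons)+5=q, a(vowel)+12=m, n(cons)+5=s, n(cons)+5=s, e(vowel)+12=q, r(cons)+5=w.

uqmssqw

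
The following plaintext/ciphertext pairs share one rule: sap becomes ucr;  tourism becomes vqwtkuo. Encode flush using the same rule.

Compare letters: s→u is +2, a→c is +2, p→r is +2 — a constant shift. Every letter moves 2 places later in the alphabet, wrapping around z→a.
For flush: f+2=h, l+2=n, u+2=w, s+2=u, h+2=j.

hnwuj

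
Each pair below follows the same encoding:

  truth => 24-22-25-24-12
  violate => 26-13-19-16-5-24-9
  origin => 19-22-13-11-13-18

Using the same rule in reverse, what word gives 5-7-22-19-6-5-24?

acrobat

t is letter #20 and maps to 24: an offset of 4. The number is (letter's place in the alphabet, a=1) + 4.
Undoing it on 5-7-22-19-6-5-24: 5→(5−4)÷1=1=a, 7→(7−4)÷1=3=c, 22→(22−4)÷1=18=r, 19→(19−4)÷1=15=o, 6→(6−4)÷1=2=b, 5→(5−4)÷1=1=a, 24→(24−4)÷1=20=t.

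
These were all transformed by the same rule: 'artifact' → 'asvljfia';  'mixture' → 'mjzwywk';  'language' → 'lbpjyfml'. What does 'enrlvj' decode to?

In artifact: a→a is +0, r→s is +1, t→v is +2, i→l is +3 — the shift increases by 1 each position. The shift increases by 1 at each position, starting from +0: 0, 1, 2, ….
Undoing it on enrlvj: e−0=e, n−1=m, r−2=p, l−3=i, v−4=r, j−5=e.

empire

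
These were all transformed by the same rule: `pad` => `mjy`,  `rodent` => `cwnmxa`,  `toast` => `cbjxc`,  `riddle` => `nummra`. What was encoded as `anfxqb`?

The output letters match the input read backwards, each shifted +9: pad reversed is dap. Read the word backwards and shift each letter +9.
Undoing it on anfxqb: shift back: a−9=r, n−9=e, f−9=w, x−9=o, q−9=h, b−9=s → rewohs; then reverse → shower.

shower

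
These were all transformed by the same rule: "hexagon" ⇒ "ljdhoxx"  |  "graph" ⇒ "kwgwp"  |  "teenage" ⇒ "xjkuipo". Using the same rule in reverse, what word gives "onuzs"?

kiosk

In hexagon: h→l is +4, e→j is +5, x→d is +6, a→h is +7 — the shift increases by 1 each position. Each letter shifts forward by (position + 4), i.e. 4, 5, 6, … — the shift grows by one for each successive letter.
Decoding onuzs: o−4=k, n−5=i, u−6=o, z−7=s, s−8=k.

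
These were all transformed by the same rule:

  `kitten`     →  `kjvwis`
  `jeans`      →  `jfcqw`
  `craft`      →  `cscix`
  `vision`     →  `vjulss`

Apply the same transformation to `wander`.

wbpgiw

In kitten: k→k is +0, i→j is +1, t→v is +2, t→w is +3 — the shift increases by 1 each position. The shift increases by 1 at each position, starting from +0: 0, 1, 2, ….
Applying it to wander: w+0=w, a+1=b, n+2=p, d+3=g, e+4=i, r+5=w.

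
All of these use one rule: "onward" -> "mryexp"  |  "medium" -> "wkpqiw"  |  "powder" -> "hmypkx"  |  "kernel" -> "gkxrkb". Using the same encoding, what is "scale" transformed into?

suebk

This is an affine cipher: with a=0,…,z=25, each position x becomes (21x+4) mod 26.
Applying it to scale: s(18)→21·18+4≡18=s; c(2)→21·2+4≡20=u; a(0)→21·0+4≡4=e; l(11)→21·11+4≡1=b; e(4)→21·4+4≡10=k (all mod 26).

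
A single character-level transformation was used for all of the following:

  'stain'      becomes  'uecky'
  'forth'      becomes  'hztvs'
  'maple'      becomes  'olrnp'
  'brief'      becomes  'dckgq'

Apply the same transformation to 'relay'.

Shifts by position in stain: pos 0: s→u (+2), pos 1: t→e (+11), pos 2: a→c (+2), pos 3: i→k (+2), pos 4: n→y (+11) — repeating every 3. It's a Vigenère-style cipher with numeric key [2,11,2]: position i shifts by key[i mod 3].
On relay: r+2=t, e+11=p, l+2=n, a+2=c, y+11=j.

tpncj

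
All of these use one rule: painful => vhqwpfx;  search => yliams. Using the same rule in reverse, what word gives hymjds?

breath

In painful: p→v is +6, a→h is +7, i→q is +8, n→w is +9 — the shift increases by 1 each position. Each letter shifts forward by (position + 6), i.e. 6, 7, 8, … — the shift grows by one for each successive letter.
Undoing it on hymjds: h−6=b, y−7=r, m−8=e, j−9=a, d−10=t, s−11=h.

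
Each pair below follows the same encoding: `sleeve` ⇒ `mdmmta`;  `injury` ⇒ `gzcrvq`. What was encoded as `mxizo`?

grape

The output letters match the input read backwards, each shifted +8: sleeve reversed is eveels. Read the word backwards and shift each letter +8.
Reversing it on mxizo: shift back: m−8=e, x−8=p, i−8=a, z−8=r, o−8=g → eparg; then reverse → grape.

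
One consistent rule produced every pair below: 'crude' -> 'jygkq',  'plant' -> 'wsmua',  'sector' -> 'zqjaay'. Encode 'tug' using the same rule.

agn

Vowels shift forward by 12 and consonants shift forward by 7.
For tug: t(cons)+7=a, u(vowel)+12=g, g(cons)+7=n.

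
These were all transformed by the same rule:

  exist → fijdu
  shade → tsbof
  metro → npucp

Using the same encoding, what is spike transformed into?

tajvf

A repeating key of period 2 is used — shifts +1, +11 over and over.
Applying it to spike: s+1=t, p+11=a, i+1=j, k+11=v, e+1=f.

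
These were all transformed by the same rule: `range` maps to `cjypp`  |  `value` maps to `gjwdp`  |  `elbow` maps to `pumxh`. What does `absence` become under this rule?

Shifts by position in range: pos 0: r→c (+11), pos 1: a→j (+9), pos 2: n→y (+11), pos 3: g→p (+9) — repeating every 2. The shifts repeat in a cycle of length 2: positions 0,1,… shift by +11, +9, then the pattern repeats.
On absence: a+11=l, b+9=k, s+11=d, e+9=n, n+11=y, c+9=l, e+11=p.

lkdnylp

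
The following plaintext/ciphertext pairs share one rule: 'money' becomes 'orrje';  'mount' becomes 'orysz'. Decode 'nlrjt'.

linen

In money: m→o is +2, o→r is +3, n→r is +4, e→j is +5 — the shift increases by 1 each position. Each letter shifts forward by (position + 2), i.e. 2, 3, 4, … — the shift grows by one for each successive letter.
Decoding nlrjt: n−2=l, l−3=i, r−4=n, j−5=e, t−6=n.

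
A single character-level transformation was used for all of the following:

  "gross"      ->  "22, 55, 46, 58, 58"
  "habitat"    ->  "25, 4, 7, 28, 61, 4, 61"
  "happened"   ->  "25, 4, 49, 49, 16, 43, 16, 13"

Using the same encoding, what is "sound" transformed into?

g(#7)→22 and r(#18)→55: differences scale by 3, so n = 3·pos + 1. The formula is n = 3×(alphabet index, a=1) + 1.
Applying it to sound: s=19→58, o=15→46, u=21→64, n=14→43, d=4→13.

58, 46, 64, 43, 13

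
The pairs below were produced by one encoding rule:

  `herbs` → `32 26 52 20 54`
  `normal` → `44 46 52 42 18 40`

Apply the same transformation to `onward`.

h(#8)→32 and e(#5)→26: differences scale by 2, so n = 2·pos + 16. Each letter becomes 2×(its alphabet position, a=1..z=26) + 16.
For onward: o=15→46, n=14→44, w=23→62, a=1→18, r=18→52, d=4→24.

46 44 62 18 52 24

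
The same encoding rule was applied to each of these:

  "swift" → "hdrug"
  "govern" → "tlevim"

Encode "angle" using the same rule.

zmtov

Each pair mirrors across the alphabet (s↔h, w↔d, i↔r): positions sum to 25. This is the alphabet-reversal cipher (Atbash): a becomes z, b becomes y, etc.
Applying it to angle: a↔z, n↔m, g↔t, l↔o, e↔v.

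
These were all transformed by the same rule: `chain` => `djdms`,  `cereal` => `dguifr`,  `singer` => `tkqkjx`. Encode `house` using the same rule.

In chain: c→d is +1, h→j is +2, a→d is +3, i→m is +4 — the shift increases by 1 each position. Each letter shifts forward by (position + 1), i.e. 1, 2, 3, … — the shift grows by one for each successive letter.
On house: h+1=i, o+2=q, u+3=x, s+4=w, e+5=j.

iqxwj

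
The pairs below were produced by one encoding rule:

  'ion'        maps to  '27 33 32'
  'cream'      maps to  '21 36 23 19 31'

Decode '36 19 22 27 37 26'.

radish

Each letter is replaced by its alphabet position (a=1..z=26) + 18.
Decoding 36 19 22 27 37 26: 36→(36−18)÷1=18=r, 19→(19−18)÷1=1=a, 22→(22−18)÷1=4=d, 27→(27−18)÷1=9=i, 37→(37−18)÷1=19=s, 26→(26−18)÷1=8=h.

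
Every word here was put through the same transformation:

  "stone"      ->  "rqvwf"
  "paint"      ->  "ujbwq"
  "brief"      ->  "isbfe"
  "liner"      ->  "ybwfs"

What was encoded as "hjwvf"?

s(18)→r(17) and t(19)→q(16) fit y≡25x+9 (mod 26); the inverse of 25 mod 26 is 25. Treating letters as 0–25, the rule is x ↦ 25x + 9 (mod 26).
Undoing it on hjwvf: h(7)→25·(7−9)≡2=c; j(9)→25·(9−9)≡0=a; w(22)→25·(22−9)≡13=n; v(21)→25·(21−9)≡14=o; f(5)→25·(5−9)≡4=e (all mod 26).

canoe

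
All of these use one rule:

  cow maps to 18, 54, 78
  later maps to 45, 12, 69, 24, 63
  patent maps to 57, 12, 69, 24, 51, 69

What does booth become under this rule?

c(#3)→18 and o(#15)→54: differences scale by 3, so n = 3·pos + 9. The formula is n = 3×(alphabet index, a=1) + 9.
Applying it to booth: b=2→15, o=15→54, o=15→54, t=20→69, h=8→33.

15, 54, 54, 69, 33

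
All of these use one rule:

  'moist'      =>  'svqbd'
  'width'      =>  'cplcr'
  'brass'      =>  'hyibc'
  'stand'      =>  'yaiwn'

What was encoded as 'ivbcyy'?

In moist: m→s is +6, o→v is +7, i→q is +8, s→b is +9 — the shift increases by 1 each position. Letter i (0-indexed) is shifted by i+6, so successive shifts are 6, 7, 8, ….
Decoding ivbcyy: i−6=c, v−7=o, b−8=t, c−9=t, y−10=o, y−11=n.

cotton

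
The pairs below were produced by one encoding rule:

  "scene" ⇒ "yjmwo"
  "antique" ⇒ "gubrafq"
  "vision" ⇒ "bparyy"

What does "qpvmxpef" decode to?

kindness

The shift increases by 1 at each position, starting from +6: 6, 7, 8, ….
Undoing it on qpvmxpef: q−6=k, p−7=i, v−8=n, m−9=d, x−10=n, p−11=e, e−12=s, f−13=s.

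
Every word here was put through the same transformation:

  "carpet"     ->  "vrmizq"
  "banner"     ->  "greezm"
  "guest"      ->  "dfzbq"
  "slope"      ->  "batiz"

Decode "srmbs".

Treating letters as 0–25, the rule is x ↦ 15x + 17 (mod 26).
Undoing it on srmbs: s(18)→7·(18−17)≡7=h; r(17)→7·(17−17)≡0=a; m(12)→7·(12−17)≡17=r; b(1)→7·(1−17)≡18=s; s(18)→7·(18−17)≡7=h (all mod 26).

harsh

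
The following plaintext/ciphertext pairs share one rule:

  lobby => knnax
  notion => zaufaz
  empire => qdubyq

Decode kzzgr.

funny

The output letters match the input read backwards, each shifted +12: lobby reversed is ybbol. Read the word backwards and shift each letter +12.
Reversing it on kzzgr: shift back: k−12=y, z−12=n, z−12=n, g−12=u, r−12=f → ynnuf; then reverse → funny.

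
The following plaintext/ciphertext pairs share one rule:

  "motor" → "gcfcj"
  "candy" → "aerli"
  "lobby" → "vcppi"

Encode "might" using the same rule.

gosdf

This is an affine cipher: with a=0,…,z=25, each position x becomes (11x+4) mod 26.
Applying it to might: m(12)→11·12+4≡6=g; i(8)→11·8+4≡14=o; g(6)→11·6+4≡18=s; h(7)→11·7+4≡3=d; t(19)→11·19+4≡5=f (all mod 26).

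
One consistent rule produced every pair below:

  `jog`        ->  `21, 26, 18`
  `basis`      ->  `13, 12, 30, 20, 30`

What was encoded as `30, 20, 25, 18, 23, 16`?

single

Letters become their 1-based position plus 11 (so a→12, b→13, …).
Reversing it on 30, 20, 25, 18, 23, 16: 30→(30−11)÷1=19=s, 20→(20−11)÷1=9=i, 25→(25−11)÷1=14=n, 18→(18−11)÷1=7=g, 23→(23−11)÷1=12=l, 16→(16−11)÷1=5=e.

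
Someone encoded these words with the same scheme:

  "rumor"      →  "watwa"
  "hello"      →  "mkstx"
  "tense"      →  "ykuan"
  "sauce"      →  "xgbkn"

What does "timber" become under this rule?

In rumor: r→w is +5, u→a is +6, m→t is +7, o→w is +8 — the shift increases by 1 each position. Letter i (0-indexed) is shifted by i+5, so successive shifts are 5, 6, 7, ….
For timber: t+5=y, i+6=o, m+7=t, b+8=j, e+9=n, r+10=b.

yotjnb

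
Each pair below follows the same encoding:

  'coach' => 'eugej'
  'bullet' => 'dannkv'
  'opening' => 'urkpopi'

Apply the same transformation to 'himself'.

The shift depends on letter class: consonant c→e is +2, but vowel o→u is +6. The rule splits by letter class: vowels +6, consonants +2.
Applying it to himself: h(cons)+2=j, i(vowel)+6=o, m(cons)+2=o, s(cons)+2=u, e(vowel)+6=k, l(cons)+2=n, f(cons)+2=h.

joouknh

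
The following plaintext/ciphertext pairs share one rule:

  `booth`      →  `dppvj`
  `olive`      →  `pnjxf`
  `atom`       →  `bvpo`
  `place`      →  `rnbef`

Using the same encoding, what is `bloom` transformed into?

The rule splits by letter class: vowels +1, consonants +2.
For bloom: b(cons)+2=d, l(cons)+2=n, o(vowel)+1=p, o(vowel)+1=p, m(cons)+2=o.

dnppo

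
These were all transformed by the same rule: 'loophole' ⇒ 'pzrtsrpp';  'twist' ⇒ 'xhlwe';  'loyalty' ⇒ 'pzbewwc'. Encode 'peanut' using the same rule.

Shifts by position in loophole: pos 0: l→p (+4), pos 1: o→z (+11), pos 2: o→r (+3), pos 3: p→t (+4), pos 4: h→s (+11), pos 5: o→r (+3) — repeating every 3. The shifts repeat in a cycle of length 3: positions 0,1,… shift by +4, +11, +3, then the pattern repeats.
For peanut: p+4=t, e+11=p, a+3=d, n+4=r, u+11=f, t+3=w.

tpdrfw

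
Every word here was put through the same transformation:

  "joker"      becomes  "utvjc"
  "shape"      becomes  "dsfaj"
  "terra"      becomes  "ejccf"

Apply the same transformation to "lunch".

wzyns

The shift depends on letter class: consonant j→u is +11, but vowel o→t is +5. Vowels shift forward by 5 and consonants shift forward by 11.
For lunch: l(cons)+11=w, u(vowel)+5=z, n(cons)+11=y, c(cons)+11=n, h(cons)+11=s.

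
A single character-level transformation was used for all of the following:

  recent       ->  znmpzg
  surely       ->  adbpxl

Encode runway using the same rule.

zdxhml

Letter i (0-indexed) is shifted by i+8, so successive shifts are 8, 9, 10, ….
For runway: r+8=z, u+9=d, n+10=x, w+11=h, a+12=m, y+13=l.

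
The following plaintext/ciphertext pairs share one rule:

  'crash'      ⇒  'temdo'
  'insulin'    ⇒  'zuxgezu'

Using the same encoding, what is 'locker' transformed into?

dqwoax

The output letters match the input read backwards, each shifted +12: crash reversed is hsarc. The word is reversed, then every letter is shifted forward by 12.
Applying it to locker: reverse → rekcol; then shift: r+12=d, e+12=q, k+12=w, c+12=o, o+12=a, l+12=x.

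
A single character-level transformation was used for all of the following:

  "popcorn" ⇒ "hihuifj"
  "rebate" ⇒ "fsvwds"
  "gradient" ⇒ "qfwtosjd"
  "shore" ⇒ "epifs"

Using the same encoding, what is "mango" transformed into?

This is an affine cipher: with a=0,…,z=25, each position x becomes (25x+22) mod 26.
On mango: m(12)→25·12+22≡10=k; a(0)→25·0+22≡22=w; n(13)→25·13+22≡9=j; g(6)→25·6+22≡16=q; o(14)→25·14+22≡8=i (all mod 26).

kwjqi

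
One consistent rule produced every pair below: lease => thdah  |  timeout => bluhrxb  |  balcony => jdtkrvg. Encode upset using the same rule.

The rule splits by letter class: vowels +3, consonants +8.
For upset: u(vowel)+3=x, p(cons)+8=x, s(cons)+8=a, e(vowel)+3=h, t(cons)+8=b.

xxahb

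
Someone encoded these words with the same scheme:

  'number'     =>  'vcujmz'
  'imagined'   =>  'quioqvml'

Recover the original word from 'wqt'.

Each letter is shifted forward by 8 in the alphabet (a Caesar shift of +8).
Undoing it on wqt: w−8=o, q−8=i, t−8=l.

oil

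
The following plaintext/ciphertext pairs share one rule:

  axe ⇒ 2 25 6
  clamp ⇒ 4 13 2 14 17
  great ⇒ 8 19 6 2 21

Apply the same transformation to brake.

3 19 2 12 6

Each letter is replaced by its alphabet position (a=1..z=26) + 1.
On brake: b=2→3, r=18→19, a=1→2, k=11→12, e=5→6.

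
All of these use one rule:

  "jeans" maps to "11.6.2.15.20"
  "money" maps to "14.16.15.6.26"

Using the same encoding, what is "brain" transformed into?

Letters become their 1-based position plus 1 (so a→2, b→3, …).
For brain: b=2→3, r=18→19, a=1→2, i=9→10, n=14→15.

3.19.2.10.15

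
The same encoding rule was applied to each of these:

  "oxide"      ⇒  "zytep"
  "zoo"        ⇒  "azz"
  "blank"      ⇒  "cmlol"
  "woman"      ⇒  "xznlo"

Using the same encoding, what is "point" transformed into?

The rule splits by letter class: vowels +11, consonants +1.
For point: p(cons)+1=q, o(vowel)+11=z, i(vowel)+11=t, n(cons)+1=o, t(cons)+1=u.

qztou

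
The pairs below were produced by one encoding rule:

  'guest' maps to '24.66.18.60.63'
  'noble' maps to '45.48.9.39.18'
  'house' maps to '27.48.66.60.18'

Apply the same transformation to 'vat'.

g(#7)→24 and u(#21)→66: differences scale by 3, so n = 3·pos + 3. Each letter becomes 3×(its alphabet position, a=1..z=26) + 3.
On vat: v=22→69, a=1→6, t=20→63.

69.6.63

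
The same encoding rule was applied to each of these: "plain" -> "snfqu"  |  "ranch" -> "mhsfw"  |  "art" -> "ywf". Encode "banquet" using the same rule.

The output letters match the input read backwards, each shifted +5: plain reversed is nialp. Two steps: reverse the string, then apply a Caesar shift of +5.
On banquet: reverse → teuqnab; then shift: t+5=y, e+5=j, u+5=z, q+5=v, n+5=s, a+5=f, b+5=g.

yjzvsfg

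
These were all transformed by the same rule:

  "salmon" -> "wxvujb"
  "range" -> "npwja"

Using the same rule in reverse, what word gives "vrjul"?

claim

The output letters match the input read backwards, each shifted +9: salmon reversed is nomlas. The word is reversed, then every letter is shifted forward by 9.
Decoding vrjul: shift back: v−9=m, r−9=i, j−9=a, u−9=l, l−9=c → mialc; then reverse → claim.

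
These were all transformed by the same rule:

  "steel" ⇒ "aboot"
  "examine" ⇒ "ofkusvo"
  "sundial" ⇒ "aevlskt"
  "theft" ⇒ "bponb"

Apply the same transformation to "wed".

The shift depends on letter class: consonant s→a is +8, but vowel e→o is +10. Two shifts are in play — +10 for a/e/i/o/u, +8 for every other letter.
On wed: w(cons)+8=e, e(vowel)+10=o, d(cons)+8=l.

eol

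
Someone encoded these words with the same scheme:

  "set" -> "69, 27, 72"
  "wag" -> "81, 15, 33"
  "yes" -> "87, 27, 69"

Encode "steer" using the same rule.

s(#19)→69 and e(#5)→27: differences scale by 3, so n = 3·pos + 12. The formula is n = 3×(alphabet index, a=1) + 12.
For steer: s=19→69, t=20→72, e=5→27, e=5→27, r=18→66.

69, 72, 27, 27, 66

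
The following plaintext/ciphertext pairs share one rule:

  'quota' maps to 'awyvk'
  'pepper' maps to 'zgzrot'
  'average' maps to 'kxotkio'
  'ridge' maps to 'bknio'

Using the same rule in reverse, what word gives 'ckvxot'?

Shifts by position in quota: pos 0: q→a (+10), pos 1: u→w (+2), pos 2: o→y (+10), pos 3: t→v (+2) — repeating every 2. A repeating key of period 2 is used — shifts +10, +2 over and over.
Reversing it on ckvxot: c−10=s, k−2=i, v−10=l, x−2=v, o−10=e, t−2=r.

silver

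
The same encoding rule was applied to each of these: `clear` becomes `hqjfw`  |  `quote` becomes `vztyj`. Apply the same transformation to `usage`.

zxflj

Compare letters: c→h is +5, l→q is +5, e→j is +5 — a constant shift. It's a constant shift of +5 (ROT5).
On usage: u+5=z, s+5=x, a+5=f, g+5=l, e+5=j.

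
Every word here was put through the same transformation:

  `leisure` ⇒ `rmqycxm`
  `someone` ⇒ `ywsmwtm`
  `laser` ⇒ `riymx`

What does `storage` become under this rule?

The shift depends on letter class: consonant l→r is +6, but vowel e→m is +8. Two shifts are in play — +8 for a/e/i/o/u, +6 for every other letter.
On storage: s(cons)+6=y, t(cons)+6=z, o(vowel)+8=w, r(cons)+6=x, a(vowel)+8=i, g(cons)+6=m, e(vowel)+8=m.

yzwximm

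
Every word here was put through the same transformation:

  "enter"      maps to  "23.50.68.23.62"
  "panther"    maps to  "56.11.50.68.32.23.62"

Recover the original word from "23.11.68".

e(#5)→23 and n(#14)→50: differences scale by 3, so n = 3·pos + 8. Each letter becomes 3×(its alphabet position, a=1..z=26) + 8.
Decoding 23.11.68: 23→(23−8)÷3=5=e, 11→(11−8)÷3=1=a, 68→(68−8)÷3=20=t.

eat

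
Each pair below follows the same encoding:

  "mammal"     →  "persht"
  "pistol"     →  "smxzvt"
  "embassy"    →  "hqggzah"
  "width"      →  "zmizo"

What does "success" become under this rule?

The shift increases by 1 at each position, starting from +3: 3, 4, 5, ….
For success: s+3=v, u+4=y, c+5=h, c+6=i, e+7=l, s+8=a, s+9=b.

vyhilab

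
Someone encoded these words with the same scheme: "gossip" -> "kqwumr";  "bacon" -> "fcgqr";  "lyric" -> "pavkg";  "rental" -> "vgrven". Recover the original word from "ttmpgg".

prince

Shifts by position in gossip: pos 0: g→k (+4), pos 1: o→q (+2), pos 2: s→w (+4), pos 3: s→u (+2) — repeating every 2. It's a Vigenère-style cipher with numeric key [4,2]: position i shifts by key[i mod 2].
Reversing it on ttmpgg: t−4=p, t−2=r, m−4=i, p−2=n, g−4=c, g−2=e.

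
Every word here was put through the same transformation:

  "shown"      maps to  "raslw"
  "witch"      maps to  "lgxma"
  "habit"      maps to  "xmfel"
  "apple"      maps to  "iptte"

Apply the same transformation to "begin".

The word is reversed, then every letter is shifted forward by 4.
Applying it to begin: reverse → nigeb; then shift: n+4=r, i+4=m, g+4=k, e+4=i, b+4=f.

rmkif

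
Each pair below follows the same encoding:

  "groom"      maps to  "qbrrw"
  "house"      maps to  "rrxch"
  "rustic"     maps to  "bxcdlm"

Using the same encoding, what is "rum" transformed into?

bxw

The shift depends on letter class: consonant g→q is +10, but vowel o→r is +3. Two shifts are in play — +3 for a/e/i/o/u, +10 for every other letter.
Applying it to rum: r(cons)+10=b, u(vowel)+3=x, m(cons)+10=w.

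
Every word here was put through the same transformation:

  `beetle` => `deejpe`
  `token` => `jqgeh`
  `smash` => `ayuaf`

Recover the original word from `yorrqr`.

mirror

This is an affine cipher: with a=0,…,z=25, each position x becomes (9x+20) mod 26.
Reversing it on yorrqr: y(24)→3·(24−20)≡12=m; o(14)→3·(14−20)≡8=i; r(17)→3·(17−20)≡17=r; r(17)→3·(17−20)≡17=r; q(16)→3·(16−20)≡14=o; r(17)→3·(17−20)≡17=r (all mod 26).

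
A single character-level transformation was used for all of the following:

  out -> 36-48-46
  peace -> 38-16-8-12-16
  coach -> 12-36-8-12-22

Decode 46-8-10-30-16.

o(#15)→36 and u(#21)→48: differences scale by 2, so n = 2·pos + 6. Each letter becomes 2×(its alphabet position, a=1..z=26) + 6.
Undoing it on 46-8-10-30-16: 46→(46−6)÷2=20=t, 8→(8−6)÷2=1=a, 10→(10−6)÷2=2=b, 30→(30−6)÷2=12=l, 16→(16−6)÷2=5=e.

table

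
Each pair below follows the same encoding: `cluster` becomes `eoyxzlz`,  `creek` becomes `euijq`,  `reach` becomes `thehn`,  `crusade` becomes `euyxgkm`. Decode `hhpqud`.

In cluster: c→e is +2, l→o is +3, u→y is +4, s→x is +5 — the shift increases by 1 each position. Each letter shifts forward by (position + 2), i.e. 2, 3, 4, … — the shift grows by one for each successive letter.
Decoding hhpqud: h−2=f, h−3=e, p−4=l, q−5=l, u−6=o, d−7=w.

fellow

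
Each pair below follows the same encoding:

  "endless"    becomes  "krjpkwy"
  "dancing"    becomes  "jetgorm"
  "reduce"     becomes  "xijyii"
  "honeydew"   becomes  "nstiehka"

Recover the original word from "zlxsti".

Shifts by position in endless: pos 0: e→k (+6), pos 1: n→r (+4), pos 2: d→j (+6), pos 3: l→p (+4) — repeating every 2. The shifts repeat in a cycle of length 2: positions 0,1,… shift by +6, +4, then the pattern repeats.
Decoding zlxsti: z−6=t, l−4=h, x−6=r, s−4=o, t−6=n, i−4=e.

throne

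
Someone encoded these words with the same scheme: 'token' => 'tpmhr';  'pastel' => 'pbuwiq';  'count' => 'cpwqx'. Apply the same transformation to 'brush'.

Each letter shifts forward by its position index (0, 1, 2, …) — the shift grows by one for each successive letter.
Applying it to brush: b+0=b, r+1=s, u+2=w, s+3=v, h+4=l.

bswvl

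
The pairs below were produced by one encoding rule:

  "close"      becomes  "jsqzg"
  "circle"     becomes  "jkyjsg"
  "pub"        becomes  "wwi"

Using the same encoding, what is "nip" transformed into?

ukw

The rule splits by letter class: vowels +2, consonants +7.
For nip: n(cons)+7=u, i(vowel)+2=k, p(cons)+7=w.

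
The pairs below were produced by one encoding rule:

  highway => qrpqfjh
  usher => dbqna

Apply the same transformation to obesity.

xknbrch

Compare letters: h→q is +9, i→r is +9, g→p is +9 — a constant shift. Each letter is shifted forward by 9 in the alphabet (a Caesar shift of +9).
Applying it to obesity: o+9=x, b+9=k, e+9=n, s+9=b, i+9=r, t+9=c, y+9=h.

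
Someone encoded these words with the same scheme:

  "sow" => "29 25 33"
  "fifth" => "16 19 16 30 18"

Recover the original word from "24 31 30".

nut

Letters become their 1-based position plus 10 (so a→11, b→12, …).
Decoding 24 31 30: 24→(24−10)÷1=14=n, 31→(31−10)÷1=21=u, 30→(30−10)÷1=20=t.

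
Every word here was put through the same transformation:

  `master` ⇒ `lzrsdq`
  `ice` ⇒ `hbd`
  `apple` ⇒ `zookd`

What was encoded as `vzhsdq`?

waiter

Compare letters: m→l is +25, a→z is +25, s→r is +25 — a constant shift. This is a Caesar cipher with shift 25.
Reversing it on vzhsdq: v−25=w, z−25=a, h−25=i, s−25=t, d−25=e, q−25=r.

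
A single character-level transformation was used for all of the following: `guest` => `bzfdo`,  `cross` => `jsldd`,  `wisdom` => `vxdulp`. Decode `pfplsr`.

memory

Each letter's alphabet position (a=0..z=25) is mapped through 11·x+13 mod 26 — an affine cipher.
Decoding pfplsr: p(15)→19·(15−13)≡12=m; f(5)→19·(5−13)≡4=e; p(15)→19·(15−13)≡12=m; l(11)→19·(11−13)≡14=o; s(18)→19·(18−13)≡17=r; r(17)→19·(17−13)≡24=y (all mod 26).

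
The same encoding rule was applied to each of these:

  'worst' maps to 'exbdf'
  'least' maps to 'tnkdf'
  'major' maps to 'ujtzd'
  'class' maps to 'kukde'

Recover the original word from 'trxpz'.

linen

In worst: w→e is +8, o→x is +9, r→b is +10, s→d is +11 — the shift increases by 1 each position. The shift increases by 1 at each position, starting from +8: 8, 9, 10, ….
Decoding trxpz: t−8=l, r−9=i, x−10=n, p−11=e, z−12=n.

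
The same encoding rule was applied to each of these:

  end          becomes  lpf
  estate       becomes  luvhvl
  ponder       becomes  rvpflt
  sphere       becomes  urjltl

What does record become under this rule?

The shift depends on letter class: consonant n→p is +2, but vowel e→l is +7. Two shifts are in play — +7 for a/e/i/o/u, +2 for every other letter.
Applying it to record: r(cons)+2=t, e(vowel)+7=l, c(cons)+2=e, o(vowel)+7=v, r(cons)+2=t, d(cons)+2=f.

tlevtf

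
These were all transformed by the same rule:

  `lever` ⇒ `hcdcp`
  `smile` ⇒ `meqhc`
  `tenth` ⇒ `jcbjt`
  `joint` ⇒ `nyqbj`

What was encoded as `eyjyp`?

l(11)→h(7) and e(4)→c(2) fit y≡23x+14 (mod 26); the inverse of 23 mod 26 is 17. Treating letters as 0–25, the rule is x ↦ 23x + 14 (mod 26).
Reversing it on eyjyp: e(4)→17·(4−14)≡12=m; y(24)→17·(24−14)≡14=o; j(9)→17·(9−14)≡19=t; y(24)→17·(24−14)≡14=o; p(15)→17·(15−14)≡17=r (all mod 26).

motor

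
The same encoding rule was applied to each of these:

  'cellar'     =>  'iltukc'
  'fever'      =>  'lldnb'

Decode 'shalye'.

mascot

In cellar: c→i is +6, e→l is +7, l→t is +8, l→u is +9 — the shift increases by 1 each position. Each letter shifts forward by (position + 6), i.e. 6, 7, 8, … — the shift grows by one for each successive letter.
Decoding shalye: s−6=m, h−7=a, a−8=s, l−9=c, y−10=o, e−11=t.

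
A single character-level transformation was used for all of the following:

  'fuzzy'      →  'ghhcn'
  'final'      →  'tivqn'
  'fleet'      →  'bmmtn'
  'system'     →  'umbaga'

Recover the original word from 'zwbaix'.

pastor

The output letters match the input read backwards, each shifted +8: fuzzy reversed is yzzuf. Two steps: reverse the string, then apply a Caesar shift of +8.
Decoding zwbaix: shift back: z−8=r, w−8=o, b−8=t, a−8=s, i−8=a, x−8=p → rotsap; then reverse → pastor.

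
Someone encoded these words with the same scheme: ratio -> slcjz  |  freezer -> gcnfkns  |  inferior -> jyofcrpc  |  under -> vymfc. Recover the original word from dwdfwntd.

clueless

Shifts by position in ratio: pos 0: r→s (+1), pos 1: a→l (+11), pos 2: t→c (+9), pos 3: i→j (+1), pos 4: o→z (+11) — repeating every 3. The shifts repeat in a cycle of length 3: positions 0,1,… shift by +1, +11, +9, then the pattern repeats.
Reversing it on dwdfwntd: d−1=c, w−11=l, d−9=u, f−1=e, w−11=l, n−9=e, t−1=s, d−11=s.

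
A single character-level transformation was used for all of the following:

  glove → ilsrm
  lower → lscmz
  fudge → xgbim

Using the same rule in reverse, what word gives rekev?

visit

g(6)→i(8) and l(11)→l(11) fit y≡11x+20 (mod 26); the inverse of 11 mod 26 is 19. Treating letters as 0–25, the rule is x ↦ 11x + 20 (mod 26).
Decoding rekev: r(17)→19·(17−20)≡21=v; e(4)→19·(4−20)≡8=i; k(10)→19·(10−20)≡18=s; e(4)→19·(4−20)≡8=i; v(21)→19·(21−20)≡19=t (all mod 26).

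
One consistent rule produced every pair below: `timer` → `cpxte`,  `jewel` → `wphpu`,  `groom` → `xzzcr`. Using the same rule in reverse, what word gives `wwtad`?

The output letters match the input read backwards, each shifted +11: timer reversed is remit. Two steps: reverse the string, then apply a Caesar shift of +11.
Undoing it on wwtad: shift back: w−11=l, w−11=l, t−11=i, a−11=p, d−11=s → llips; then reverse → spill.

spill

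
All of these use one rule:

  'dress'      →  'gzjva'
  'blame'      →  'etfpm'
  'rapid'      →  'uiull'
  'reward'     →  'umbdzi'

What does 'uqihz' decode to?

rider

Shifts by position in dress: pos 0: d→g (+3), pos 1: r→z (+8), pos 2: e→j (+5), pos 3: s→v (+3), pos 4: s→a (+8) — repeating every 3. It's a Vigenère-style cipher with numeric key [3,8,5]: position i shifts by key[i mod 3].
Decoding uqihz: u−3=r, q−8=i, i−5=d, h−3=e, z−8=r.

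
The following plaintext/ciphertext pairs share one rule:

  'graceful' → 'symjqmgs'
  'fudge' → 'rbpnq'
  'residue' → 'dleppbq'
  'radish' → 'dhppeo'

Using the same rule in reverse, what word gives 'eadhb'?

Shifts by position in graceful: pos 0: g→s (+12), pos 1: r→y (+7), pos 2: a→m (+12), pos 3: c→j (+7) — repeating every 2. It's a Vigenère-style cipher with numeric key [12,7]: position i shifts by key[i mod 2].
Reversing it on eadhb: e−12=s, a−7=t, d−12=r, h−7=a, b−12=p.

strap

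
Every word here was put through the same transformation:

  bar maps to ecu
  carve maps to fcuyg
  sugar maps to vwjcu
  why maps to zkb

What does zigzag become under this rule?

The rule splits by letter class: vowels +2, consonants +3.
Applying it to zigzag: z(cons)+3=c, i(vowel)+2=k, g(cons)+3=j, z(cons)+3=c, a(vowel)+2=c, g(cons)+3=j.

ckjccj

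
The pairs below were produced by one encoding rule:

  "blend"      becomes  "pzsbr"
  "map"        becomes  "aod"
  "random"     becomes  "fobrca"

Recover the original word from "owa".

aim

Compare letters: b→p is +14, l→z is +14, e→s is +14 — a constant shift. This is a Caesar cipher with shift 14.
Decoding owa: o−14=a, w−14=i, a−14=m.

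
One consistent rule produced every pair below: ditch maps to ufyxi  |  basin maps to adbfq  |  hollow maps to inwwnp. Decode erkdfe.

repair

Treating letters as 0–25, the rule is x ↦ 23x + 3 (mod 26).
Decoding erkdfe: e(4)→17·(4−3)≡17=r; r(17)→17·(17−3)≡4=e; k(10)→17·(10−3)≡15=p; d(3)→17·(3−3)≡0=a; f(5)→17·(5−3)≡8=i; e(4)→17·(4−3)≡17=r (all mod 26).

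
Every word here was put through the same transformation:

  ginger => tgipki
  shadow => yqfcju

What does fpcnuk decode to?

The word is reversed, then every letter is shifted forward by 2.
Reversing it on fpcnuk: shift back: f−2=d, p−2=n, c−2=a, n−2=l, u−2=s, k−2=i → dnalsi; then reverse → island.

island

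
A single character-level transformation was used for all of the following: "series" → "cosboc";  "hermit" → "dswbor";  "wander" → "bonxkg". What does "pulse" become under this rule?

ocvez

The output letters match the input read backwards, each shifted +10: series reversed is seires. Two steps: reverse the string, then apply a Caesar shift of +10.
For pulse: reverse → eslup; then shift: e+10=o, s+10=c, l+10=v, u+10=e, p+10=z.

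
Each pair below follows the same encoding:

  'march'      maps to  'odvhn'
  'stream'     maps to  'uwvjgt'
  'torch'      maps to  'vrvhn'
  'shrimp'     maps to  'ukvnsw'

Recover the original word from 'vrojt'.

In march: m→o is +2, a→d is +3, r→v is +4, c→h is +5 — the shift increases by 1 each position. The shift increases by 1 at each position, starting from +2: 2, 3, 4, ….
Reversing it on vrojt: v−2=t, r−3=o, o−4=k, j−5=e, t−6=n.

token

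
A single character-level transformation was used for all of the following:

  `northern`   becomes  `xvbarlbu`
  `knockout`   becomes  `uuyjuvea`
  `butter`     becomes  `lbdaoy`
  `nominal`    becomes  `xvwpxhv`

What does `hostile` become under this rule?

Shifts by position in northern: pos 0: n→x (+10), pos 1: o→v (+7), pos 2: r→b (+10), pos 3: t→a (+7) — repeating every 2. The shifts repeat in a cycle of length 2: positions 0,1,… shift by +10, +7, then the pattern repeats.
On hostile: h+10=r, o+7=v, s+10=c, t+7=a, i+10=s, l+7=s, e+10=o.

rvcasso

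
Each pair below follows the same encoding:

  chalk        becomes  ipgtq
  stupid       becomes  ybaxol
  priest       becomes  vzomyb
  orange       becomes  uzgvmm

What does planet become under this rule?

vtgvkb

It's a Vigenère-style cipher with numeric key [6,8]: position i shifts by key[i mod 2].
Applying it to planet: p+6=v, l+8=t, a+6=g, n+8=v, e+6=k, t+8=b.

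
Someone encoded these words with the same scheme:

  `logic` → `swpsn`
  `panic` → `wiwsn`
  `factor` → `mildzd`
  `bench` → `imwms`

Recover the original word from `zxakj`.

spray

Each letter shifts forward by (position + 7), i.e. 7, 8, 9, … — the shift grows by one for each successive letter.
Decoding zxakj: z−7=s, x−8=p, a−9=r, k−10=a, j−11=y.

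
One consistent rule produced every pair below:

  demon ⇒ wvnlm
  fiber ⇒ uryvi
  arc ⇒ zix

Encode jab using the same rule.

Each pair mirrors across the alphabet (d↔w, e↔v, m↔n): positions sum to 25. Each letter is replaced by its mirror in the alphabet: a↔z, b↔y, c↔x, and so on (the Atbash cipher).
Applying it to jab: j↔q, a↔z, b↔y.

qzy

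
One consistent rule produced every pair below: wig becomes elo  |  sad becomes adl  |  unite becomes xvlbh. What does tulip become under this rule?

The shift depends on letter class: consonant w→e is +8, but vowel i→l is +3. Vowels shift forward by 3 and consonants shift forward by 8.
For tulip: t(cons)+8=b, u(vowel)+3=x, l(cons)+8=t, i(vowel)+3=l, p(cons)+8=x.

bxtlx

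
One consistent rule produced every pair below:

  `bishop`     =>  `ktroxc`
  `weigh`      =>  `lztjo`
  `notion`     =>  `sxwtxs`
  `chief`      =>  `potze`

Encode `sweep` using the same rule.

rlzzc

b(1)→k(10) and i(8)→t(19) fit y≡5x+5 (mod 26); the inverse of 5 mod 26 is 21. Treating letters as 0–25, the rule is x ↦ 5x + 5 (mod 26).
For sweep: s(18)→5·18+5≡17=r; w(22)→5·22+5≡11=l; e(4)→5·4+5≡25=z; e(4)→5·4+5≡25=z; p(15)→5·15+5≡2=c (all mod 26).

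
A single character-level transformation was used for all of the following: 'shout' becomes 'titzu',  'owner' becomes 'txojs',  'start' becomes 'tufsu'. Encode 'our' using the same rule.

The shift depends on letter class: consonant s→t is +1, but vowel o→t is +5. The rule splits by letter class: vowels +5, consonants +1.
Applying it to our: o(vowel)+5=t, u(vowel)+5=z, r(cons)+1=s.

tzs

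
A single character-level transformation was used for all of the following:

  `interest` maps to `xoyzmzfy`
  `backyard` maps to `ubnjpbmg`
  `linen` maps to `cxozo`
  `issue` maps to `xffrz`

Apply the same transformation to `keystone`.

jzpfyhoz

i(8)→x(23) and n(13)→o(14) fit y≡19x+1 (mod 26); the inverse of 19 mod 26 is 11. This is an affine cipher: with a=0,…,z=25, each position x becomes (19x+1) mod 26.
Applying it to keystone: k(10)→19·10+1≡9=j; e(4)→19·4+1≡25=z; y(24)→19·24+1≡15=p; s(18)→19·18+1≡5=f; t(19)→19·19+1≡24=y; o(14)→19·14+1≡7=h; n(13)→19·13+1≡14=o; e(4)→19·4+1≡25=z (all mod 26).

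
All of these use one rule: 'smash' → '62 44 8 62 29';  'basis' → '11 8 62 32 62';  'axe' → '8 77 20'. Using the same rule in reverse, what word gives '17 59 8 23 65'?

s(#19)→62 and m(#13)→44: differences scale by 3, so n = 3·pos + 5. Each letter becomes 3×(its alphabet position, a=1..z=26) + 5.
Decoding 17 59 8 23 65: 17→(17−5)÷3=4=d, 59→(59−5)÷3=18=r, 8→(8−5)÷3=1=a, 23→(23−5)÷3=6=f, 65→(65−5)÷3=20=t.

draft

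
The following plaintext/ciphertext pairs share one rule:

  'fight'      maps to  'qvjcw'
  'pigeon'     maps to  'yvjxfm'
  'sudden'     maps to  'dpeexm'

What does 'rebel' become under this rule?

f(5)→q(16) and i(8)→v(21) fit y≡19x+25 (mod 26); the inverse of 19 mod 26 is 11. Each letter's alphabet position (a=0..z=25) is mapped through 19·x+25 mod 26 — an affine cipher.
On rebel: r(17)→19·17+25≡10=k; e(4)→19·4+25≡23=x; b(1)→19·1+25≡18=s; e(4)→19·4+25≡23=x; l(11)→19·11+25≡0=a (all mod 26).

kxsxa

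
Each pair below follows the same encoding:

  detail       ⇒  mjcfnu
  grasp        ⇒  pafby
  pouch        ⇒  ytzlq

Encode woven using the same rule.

Two shifts are in play — +5 for a/e/i/o/u, +9 for every other letter.
On woven: w(cons)+9=f, o(vowel)+5=t, v(cons)+9=e, e(vowel)+5=j, n(cons)+9=w.

ftejw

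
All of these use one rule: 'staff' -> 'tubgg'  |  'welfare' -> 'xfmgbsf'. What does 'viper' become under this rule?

wjqfs

Compare letters: s→t is +1, t→u is +1, a→b is +1 — a constant shift. Each letter is shifted forward by 1 in the alphabet (a Caesar shift of +1).
On viper: v+1=w, i+1=j, p+1=q, e+1=f, r+1=s.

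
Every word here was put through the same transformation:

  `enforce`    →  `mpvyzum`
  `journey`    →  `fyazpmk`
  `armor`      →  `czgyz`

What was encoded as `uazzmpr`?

current

e(4)→m(12) and n(13)→p(15) fit y≡9x+2 (mod 26); the inverse of 9 mod 26 is 3. Treating letters as 0–25, the rule is x ↦ 9x + 2 (mod 26).
Reversing it on uazzmpr: u(20)→3·(20−2)≡2=c; a(0)→3·(0−2)≡20=u; z(25)→3·(25−2)≡17=r; z(25)→3·(25−2)≡17=r; m(12)→3·(12−2)≡4=e; p(15)→3·(15−2)≡13=n; r(17)→3·(17−2)≡19=t (all mod 26).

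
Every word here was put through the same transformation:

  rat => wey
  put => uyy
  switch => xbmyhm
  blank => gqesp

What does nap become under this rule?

seu

Two shifts are in play — +4 for a/e/i/o/u, +5 for every other letter.
For nap: n(cons)+5=s, a(vowel)+4=e, p(cons)+5=u.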